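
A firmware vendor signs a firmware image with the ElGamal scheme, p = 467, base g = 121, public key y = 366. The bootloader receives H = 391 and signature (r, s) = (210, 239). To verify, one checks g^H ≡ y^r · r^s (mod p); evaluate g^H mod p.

121^391 mod 467 = 68

68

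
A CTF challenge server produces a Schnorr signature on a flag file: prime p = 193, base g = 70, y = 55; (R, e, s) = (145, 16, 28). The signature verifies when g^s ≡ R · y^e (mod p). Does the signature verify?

g^s mod p:
70^28 mod 193 = 134
R · y^e mod p:
55^16 mod 193 = 84
145·84 = 12180 ≡ 21 (mod 193)
134 ≠ 21; the check fails.

does not verify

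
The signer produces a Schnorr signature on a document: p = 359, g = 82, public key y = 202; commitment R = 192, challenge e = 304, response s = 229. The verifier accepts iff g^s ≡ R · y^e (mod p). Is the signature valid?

valid

g^s mod p:
82^2 = 6724 ≡ 262
82^4 ≡ 262^2 = 68644 ≡ 75
82^8 ≡ 75^2 = 5625 ≡ 240
82^16 ≡ 240^2 = 57600 ≡ 160
82^32 ≡ 160^2 = 25600 ≡ 111
82^64 ≡ 111^2 = 12321 ≡ 115
82^128 ≡ 115^2 = 13225 ≡ 301
229 = 128 + 64 + 32 + 4 + 1, so 82^229 ≡ 301·115·111·75·82 ≡ 121 (mod 359)
R · y^e mod p:
202^2 = 40804 ≡ 237
202^4 ≡ 237^2 = 56169 ≡ 165
202^8 ≡ 165^2 = 27225 ≡ 300
202^16 ≡ 300^2 = 90000 ≡ 250
202^32 ≡ 250^2 = 62500 ≡ 34
202^64 ≡ 34^2 = 1156 ≡ 79
202^128 ≡ 79^2 = 6241 ≡ 138
202^256 ≡ 138^2 = 19044 ≡ 17
304 = 256 + 32 + 16, so 202^304 ≡ 17·34·250 ≡ 182 (mod 359)
192·182 = 34944 ≡ 121 (mod 359)
121 ≡ 121 (mod 359); signature holds.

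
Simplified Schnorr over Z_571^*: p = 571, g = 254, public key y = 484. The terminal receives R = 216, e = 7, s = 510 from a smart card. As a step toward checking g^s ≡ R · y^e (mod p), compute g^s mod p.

350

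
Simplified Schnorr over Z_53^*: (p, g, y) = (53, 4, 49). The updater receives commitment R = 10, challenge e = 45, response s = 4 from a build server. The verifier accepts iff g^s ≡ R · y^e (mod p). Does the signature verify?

g^s mod p:
4^2 = 16
4^4 ≡ 16^2 = 256 ≡ 44
R · y^e mod p:
49^2 = 2401 ≡ 16
49^4 ≡ 16^2 = 256 ≡ 44
49^8 ≡ 44^2 = 1936 ≡ 28
49^16 ≡ 28^2 = 784 ≡ 42
49^32 ≡ 42^2 = 1764 ≡ 15
45 = 32 + 8 + 4 + 1, so 49^45 ≡ 15·28·44·49 ≡ 15 (mod 53)
10·15 = 150 ≡ 44 (mod 53)
44 ≡ 44 (mod 53); signature holds.

verifies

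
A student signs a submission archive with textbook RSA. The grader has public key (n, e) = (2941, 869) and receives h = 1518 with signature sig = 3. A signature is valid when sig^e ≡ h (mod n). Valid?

yes

Squares mod 2941: sig^1≡3, sig^2≡9, sig^4≡81, sig^8≡679, sig^16≡2245, sig^32≡2092, sig^64≡256, sig^128≡834, sig^256≡1480, sig^512≡2296
869 = 512 + 256 + 64 + 32 + 4 + 1, so sig^869 ≡ 2296·1480·256·2092·81·3 ≡ 1518 (mod 2941)
sig^869 mod 2941 = 1518 matches h.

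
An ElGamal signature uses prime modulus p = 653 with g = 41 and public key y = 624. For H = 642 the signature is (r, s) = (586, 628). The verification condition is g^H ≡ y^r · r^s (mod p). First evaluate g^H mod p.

201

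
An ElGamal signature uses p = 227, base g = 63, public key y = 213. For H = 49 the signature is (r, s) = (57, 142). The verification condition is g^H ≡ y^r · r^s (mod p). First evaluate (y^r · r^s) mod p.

213^2 = 45369 ≡ 196
213^4 ≡ 196^2 = 38416 ≡ 53
213^8 ≡ 53^2 = 2809 ≡ 85
213^16 ≡ 85^2 = 7225 ≡ 188
213^32 ≡ 188^2 = 35344 ≡ 159
57 = 32 + 16 + 8 + 1, so 213^57 ≡ 159·188·85·213 ≡ 101 (mod 227)
57^2 = 3249 ≡ 71
57^4 ≡ 71^2 = 5041 ≡ 47
57^8 ≡ 47^2 = 2209 ≡ 166
57^16 ≡ 166^2 = 27556 ≡ 89
57^32 ≡ 89^2 = 7921 ≡ 203
57^64 ≡ 203^2 = 41209 ≡ 122
57^128 ≡ 122^2 = 14884 ≡ 129
142 = 128 + 8 + 4 + 2, so 57^142 ≡ 129·166·47·71 ≡ 53 (mod 227)
y^r · r^s ≡ 101·53 = 5353 ≡ 132 (mod 227)

132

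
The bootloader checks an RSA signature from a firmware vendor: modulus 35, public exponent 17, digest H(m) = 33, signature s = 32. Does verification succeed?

fails

Squares mod 35: s^1≡32, s^2≡9, s^4≡11, s^8≡16, s^16≡11
17 = 16 + 1, so s^17 ≡ 11·32 ≡ 2 (mod 35)
The recovered value 2 does not match the digest 33.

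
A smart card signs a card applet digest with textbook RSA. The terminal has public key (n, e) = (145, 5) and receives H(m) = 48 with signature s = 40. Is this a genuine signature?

Squares mod 145: s^1≡40, s^2≡5, s^4≡25
5 = 4 + 1, so s^5 ≡ 25·40 ≡ 130 (mod 145)
130 ≠ 48, so verification fails.

forged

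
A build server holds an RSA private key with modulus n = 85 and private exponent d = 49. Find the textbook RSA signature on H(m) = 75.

75

Squares mod 85: (H(m))^1≡75, (H(m))^2≡15, (H(m))^4≡55, (H(m))^8≡50, (H(m))^16≡35, (H(m))^32≡35
49 = 32 + 16 + 1, so (H(m))^49 ≡ 35·35·75 ≡ 75 (mod 85)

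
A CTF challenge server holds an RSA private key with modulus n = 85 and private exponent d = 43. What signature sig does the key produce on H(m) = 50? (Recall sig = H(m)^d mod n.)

50

(H(m))^43 mod 85 = 50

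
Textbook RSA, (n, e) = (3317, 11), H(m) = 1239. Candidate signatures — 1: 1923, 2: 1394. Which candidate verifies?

2

Candidate 1: Squares mod 3317: 1923^1≡1923, 1923^2≡2791, 1923^4≡1365, 1923^8≡2388; 11 = 8 + 2 + 1, so 1923^11 ≡ 2388·2791·1923 ≡ 2078 (mod 3317)
Candidate 2: Squares mod 3317: 1394^1≡1394, 1394^2≡2791, 1394^4≡1365, 1394^8≡2388; 11 = 8 + 2 + 1, so 1394^11 ≡ 2388·2791·1394 ≡ 1239 (mod 3317)
  → matches H(m) = 1239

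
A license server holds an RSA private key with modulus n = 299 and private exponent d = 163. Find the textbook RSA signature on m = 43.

212

m^2 ≡ 43^2 = 1849 ≡ 55
m^4 ≡ 55^2 = 3025 ≡ 35
m^8 ≡ 35^2 = 1225 ≡ 29
m^16 ≡ 29^2 = 841 ≡ 243
m^32 ≡ 243^2 = 59049 ≡ 146
m^64 ≡ 146^2 = 21316 ≡ 87
m^128 ≡ 87^2 = 7569 ≡ 94
163 = 128 + 32 + 2 + 1, so m^163 ≡ 94·146·55·43 ≡ 212 (mod 299)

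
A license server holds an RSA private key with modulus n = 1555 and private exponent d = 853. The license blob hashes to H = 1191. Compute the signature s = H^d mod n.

H^2 ≡ 1191^2 = 1418481 ≡ 321
H^4 ≡ 321^2 = 103041 ≡ 411
H^8 ≡ 411^2 = 168921 ≡ 981
H^16 ≡ 981^2 = 962361 ≡ 1371
H^32 ≡ 1371^2 = 1879641 ≡ 1201
H^64 ≡ 1201^2 = 1442401 ≡ 916
H^128 ≡ 916^2 = 839056 ≡ 911
H^256 ≡ 911^2 = 829921 ≡ 1106
H^512 ≡ 1106^2 = 1223236 ≡ 1006
853 = 512 + 256 + 64 + 16 + 4 + 1, so H^853 ≡ 1006·1106·916·1371·411·1191 ≡ 1491 (mod 1555)

1491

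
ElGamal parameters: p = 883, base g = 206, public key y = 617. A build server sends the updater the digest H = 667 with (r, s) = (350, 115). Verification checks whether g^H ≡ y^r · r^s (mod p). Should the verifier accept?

accept

Left side g^H mod p:
206^2 = 42436 ≡ 52
206^4 ≡ 52^2 = 2704 ≡ 55
206^8 ≡ 55^2 = 3025 ≡ 376
206^16 ≡ 376^2 = 141376 ≡ 96
206^32 ≡ 96^2 = 9216 ≡ 386
206^64 ≡ 386^2 = 148996 ≡ 652
206^128 ≡ 652^2 = 425104 ≡ 381
206^256 ≡ 381^2 = 145161 ≡ 349
206^512 ≡ 349^2 = 121801 ≡ 830
667 = 512 + 128 + 16 + 8 + 2 + 1, so 206^667 ≡ 830·381·96·376·52·206 ≡ 381 (mod 883)
Right side y^r · r^s mod p:
617^2 = 380689 ≡ 116
617^4 ≡ 116^2 = 13456 ≡ 211
617^8 ≡ 211^2 = 44521 ≡ 371
617^16 ≡ 371^2 = 137641 ≡ 776
617^32 ≡ 776^2 = 602176 ≡ 853
617^64 ≡ 853^2 = 727609 ≡ 17
617^128 ≡ 17^2 = 289
617^256 ≡ 289^2 = 83521 ≡ 519
350 = 256 + 64 + 16 + 8 + 4 + 2, so 617^350 ≡ 519·17·776·371·211·116 ≡ 626 (mod 883)
350^2 = 122500 ≡ 646
350^4 ≡ 646^2 = 417316 ≡ 540
350^8 ≡ 540^2 = 291600 ≡ 210
350^16 ≡ 210^2 = 44100 ≡ 833
350^32 ≡ 833^2 = 693889 ≡ 734
350^64 ≡ 734^2 = 538756 ≡ 126
115 = 64 + 32 + 16 + 2 + 1, so 350^115 ≡ 126·734·833·646·350 ≡ 160 (mod 883)
626·160 = 100160 ≡ 381 (mod 883)
381 ≡ 381 (mod 883), so the signature is genuine.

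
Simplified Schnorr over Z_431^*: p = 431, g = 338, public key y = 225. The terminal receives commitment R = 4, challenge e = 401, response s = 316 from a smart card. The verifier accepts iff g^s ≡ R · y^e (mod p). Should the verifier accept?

accept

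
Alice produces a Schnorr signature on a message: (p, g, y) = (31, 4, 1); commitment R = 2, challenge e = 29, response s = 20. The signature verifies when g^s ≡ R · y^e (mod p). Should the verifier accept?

g^s mod p:
Squares mod 31: 4^1≡4, 4^2≡16, 4^4≡8, 4^8≡2, 4^16≡4
20 = 16 + 4, so 4^20 ≡ 4·8 ≡ 1 (mod 31)
R · y^e mod p:
Squares mod 31: 1^1≡1, 1^2≡1, 1^4≡1, 1^8≡1, 1^16≡1
29 = 16 + 8 + 4 + 1, so 1^29 ≡ 1·1·1·1 ≡ 1 (mod 31)
2·1 = 2 ≡ 2 (mod 31)
1 ≠ 2; the check fails.

reject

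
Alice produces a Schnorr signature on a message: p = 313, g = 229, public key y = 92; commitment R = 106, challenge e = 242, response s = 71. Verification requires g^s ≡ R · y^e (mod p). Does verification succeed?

passes

g^s mod p:
229^71 mod 313 = 120
R · y^e mod p:
92^242 mod 313 = 72
106·72 = 7632 ≡ 120 (mod 313)
120 ≡ 120 (mod 313); signature holds.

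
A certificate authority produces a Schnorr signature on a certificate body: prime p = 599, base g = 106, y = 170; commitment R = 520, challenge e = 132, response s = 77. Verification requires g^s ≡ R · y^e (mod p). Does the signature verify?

g^s mod p:
106^2 = 11236 ≡ 454
106^4 ≡ 454^2 = 206116 ≡ 60
106^8 ≡ 60^2 = 3600 ≡ 6
106^16 ≡ 6^2 = 36
106^32 ≡ 36^2 = 1296 ≡ 98
106^64 ≡ 98^2 = 9604 ≡ 20
77 = 64 + 8 + 4 + 1, so 106^77 ≡ 20·6·60·106 ≡ 74 (mod 599)
R · y^e mod p:
170^2 = 28900 ≡ 148
170^4 ≡ 148^2 = 21904 ≡ 340
170^8 ≡ 340^2 = 115600 ≡ 592
170^16 ≡ 592^2 = 350464 ≡ 49
170^32 ≡ 49^2 = 2401 ≡ 5
170^64 ≡ 5^2 = 25
170^128 ≡ 25^2 = 625 ≡ 26
132 = 128 + 4, so 170^132 ≡ 26·340 ≡ 454 (mod 599)
520·454 = 236080 ≡ 74 (mod 599)
74 ≡ 74 (mod 599); signature holds.

verifies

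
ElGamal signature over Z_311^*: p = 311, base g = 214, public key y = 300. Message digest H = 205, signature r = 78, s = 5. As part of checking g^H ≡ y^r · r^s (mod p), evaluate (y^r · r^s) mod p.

13

300^2 = 90000 ≡ 121
300^4 ≡ 121^2 = 14641 ≡ 24
300^8 ≡ 24^2 = 576 ≡ 265
300^16 ≡ 265^2 = 70225 ≡ 250
300^32 ≡ 250^2 = 62500 ≡ 300
300^64 ≡ 300^2 = 90000 ≡ 121
78 = 64 + 8 + 4 + 2, so 300^78 ≡ 121·265·24·121 ≡ 250 (mod 311)
78^2 = 6084 ≡ 175
78^4 ≡ 175^2 = 30625 ≡ 147
5 = 4 + 1, so 78^5 ≡ 147·78 ≡ 270 (mod 311)
y^r · r^s ≡ 250·270 = 67500 ≡ 13 (mod 311)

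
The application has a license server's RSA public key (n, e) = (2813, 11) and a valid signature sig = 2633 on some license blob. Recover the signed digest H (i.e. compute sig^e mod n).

2485

sig^2 ≡ 2633^2 = 6932689 ≡ 1457
sig^4 ≡ 1457^2 = 2122849 ≡ 1847
sig^8 ≡ 1847^2 = 3411409 ≡ 2053
11 = 8 + 2 + 1, so sig^11 ≡ 2053·1457·2633 ≡ 2485 (mod 2813)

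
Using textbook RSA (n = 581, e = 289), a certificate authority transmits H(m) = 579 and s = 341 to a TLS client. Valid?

yes

s^289 mod 581 = 579
Since 579 equals the digest 579, verification succeeds.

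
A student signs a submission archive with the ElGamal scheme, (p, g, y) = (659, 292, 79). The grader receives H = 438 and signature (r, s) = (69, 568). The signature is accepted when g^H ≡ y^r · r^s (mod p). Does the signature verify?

verifies

Left side g^H mod p:
Squares mod 659: 292^1≡292, 292^2≡253, 292^4≡86, 292^8≡147, 292^16≡521, 292^32≡592, 292^64≡535, 292^128≡219, 292^256≡513
438 = 256 + 128 + 32 + 16 + 4 + 2, so 292^438 ≡ 513·219·592·521·86·253 ≡ 545 (mod 659)
Right side y^r · r^s mod p:
Squares mod 659: 79^1≡79, 79^2≡310, 79^4≡545, 79^8≡475, 79^16≡247, 79^32≡381, 79^64≡181
69 = 64 + 4 + 1, so 79^69 ≡ 181·545·79 ≡ 280 (mod 659)
Squares mod 659: 69^1≡69, 69^2≡148, 69^4≡157, 69^8≡266, 69^16≡243, 69^32≡398, 69^64≡244, 69^128≡226, 69^256≡333, 69^512≡177
568 = 512 + 32 + 16 + 8, so 69^568 ≡ 177·398·243·266 ≡ 202 (mod 659)
280·202 = 56560 ≡ 545 (mod 659)
545 ≡ 545 (mod 659), so the signature is genuine.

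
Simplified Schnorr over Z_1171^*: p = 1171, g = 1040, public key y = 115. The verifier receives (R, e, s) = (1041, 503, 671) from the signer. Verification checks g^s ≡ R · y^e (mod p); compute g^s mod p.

Squares mod 1171: 1040^1≡1040, 1040^2≡767, 1040^4≡447, 1040^8≡739, 1040^16≡435, 1040^32≡694, 1040^64≡355, 1040^128≡728, 1040^256≡692, 1040^512≡1096
671 = 512 + 128 + 16 + 8 + 4 + 2 + 1, so 1040^671 ≡ 1096·728·435·739·447·767·1040 ≡ 1037 (mod 1171)

1037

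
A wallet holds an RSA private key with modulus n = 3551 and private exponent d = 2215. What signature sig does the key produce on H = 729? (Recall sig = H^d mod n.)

2622

H^2 ≡ 729^2 = 531441 ≡ 2342
H^4 ≡ 2342^2 = 5484964 ≡ 2220
H^8 ≡ 2220^2 = 4928400 ≡ 3163
H^16 ≡ 3163^2 = 10004569 ≡ 1402
H^32 ≡ 1402^2 = 1965604 ≡ 1901
H^64 ≡ 1901^2 = 3613801 ≡ 2434
H^128 ≡ 2434^2 = 5924356 ≡ 1288
H^256 ≡ 1288^2 = 1658944 ≡ 627
H^512 ≡ 627^2 = 393129 ≡ 2519
H^1024 ≡ 2519^2 = 6345361 ≡ 3275
H^2048 ≡ 3275^2 = 10725625 ≡ 1605
2215 = 2048 + 128 + 32 + 4 + 2 + 1, so H^2215 ≡ 1605·1288·1901·2220·2342·729 ≡ 2622 (mod 3551)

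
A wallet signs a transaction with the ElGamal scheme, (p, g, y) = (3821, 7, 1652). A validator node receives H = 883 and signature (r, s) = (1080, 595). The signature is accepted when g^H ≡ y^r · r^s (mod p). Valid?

no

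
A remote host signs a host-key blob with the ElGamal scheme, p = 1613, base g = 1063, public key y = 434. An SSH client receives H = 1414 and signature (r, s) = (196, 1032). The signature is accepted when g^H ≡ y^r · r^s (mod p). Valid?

no

Left side g^H mod p:
Squares mod 1613: 1063^1≡1063, 1063^2≡869, 1063^4≡277, 1063^8≡918, 1063^16≡738, 1063^32≡1063, 1063^64≡869, 1063^128≡277, 1063^256≡918, 1063^512≡738, 1063^1024≡1063
1414 = 1024 + 256 + 128 + 4 + 2, so 1063^1414 ≡ 1063·918·277·277·869 ≡ 514 (mod 1613)
Right side y^r · r^s mod p:
Squares mod 1613: 434^1≡434, 434^2≡1248, 434^4≡959, 434^8≡271, 434^16≡856, 434^32≡434, 434^64≡1248, 434^128≡959
196 = 128 + 64 + 4, so 434^196 ≡ 959·1248·959 ≡ 1091 (mod 1613)
Squares mod 1613: 196^1≡196, 196^2≡1317, 196^4≡514, 196^8≡1277, 196^16≡1599, 196^32≡196, 196^64≡1317, 196^128≡514, 196^256≡1277, 196^512≡1599, 196^1024≡196
1032 = 1024 + 8, so 196^1032 ≡ 196·1277 ≡ 277 (mod 1613)
1091·277 = 302207 ≡ 576 (mod 1613)
514 ≠ 576, so verification fails.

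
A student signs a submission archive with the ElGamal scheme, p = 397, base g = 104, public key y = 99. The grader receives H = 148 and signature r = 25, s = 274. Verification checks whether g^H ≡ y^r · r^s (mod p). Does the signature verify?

verifies

Left side g^H mod p:
104^2 = 10816 ≡ 97
104^4 ≡ 97^2 = 9409 ≡ 278
104^8 ≡ 278^2 = 77284 ≡ 266
104^16 ≡ 266^2 = 70756 ≡ 90
104^32 ≡ 90^2 = 8100 ≡ 160
104^64 ≡ 160^2 = 25600 ≡ 192
104^128 ≡ 192^2 = 36864 ≡ 340
148 = 128 + 16 + 4, so 104^148 ≡ 340·90·278 ≡ 281 (mod 397)
Right side y^r · r^s mod p:
99^2 = 9801 ≡ 273
99^4 ≡ 273^2 = 74529 ≡ 290
99^8 ≡ 290^2 = 84100 ≡ 333
99^16 ≡ 333^2 = 110889 ≡ 126
25 = 16 + 8 + 1, so 99^25 ≡ 126·333·99 ≡ 31 (mod 397)
25^2 = 625 ≡ 228
25^4 ≡ 228^2 = 51984 ≡ 374
25^8 ≡ 374^2 = 139876 ≡ 132
25^16 ≡ 132^2 = 17424 ≡ 353
25^32 ≡ 353^2 = 124609 ≡ 348
25^64 ≡ 348^2 = 121104 ≡ 19
25^128 ≡ 19^2 = 361
25^256 ≡ 361^2 = 130321 ≡ 105
274 = 256 + 16 + 2, so 25^274 ≡ 105·353·228 ≡ 278 (mod 397)
31·278 = 8618 ≡ 281 (mod 397)
281 ≡ 281 (mod 397), so the signature is genuine.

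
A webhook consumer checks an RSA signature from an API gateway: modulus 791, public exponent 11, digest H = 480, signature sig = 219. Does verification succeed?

passes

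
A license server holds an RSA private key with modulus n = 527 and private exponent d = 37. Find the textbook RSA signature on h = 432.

Squares mod 527: h^1≡432, h^2≡66, h^4≡140, h^8≡101, h^16≡188, h^32≡35
37 = 32 + 4 + 1, so h^37 ≡ 35·140·432 ≡ 368 (mod 527)

368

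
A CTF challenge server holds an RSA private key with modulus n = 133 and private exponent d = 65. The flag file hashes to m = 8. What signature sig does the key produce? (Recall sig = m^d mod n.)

m^2 ≡ 8^2 = 64
m^4 ≡ 64^2 = 4096 ≡ 106
m^8 ≡ 106^2 = 11236 ≡ 64
m^16 ≡ 64^2 = 4096 ≡ 106
m^32 ≡ 106^2 = 11236 ≡ 64
m^64 ≡ 64^2 = 4096 ≡ 106
65 = 64 + 1, so m^65 ≡ 106·8 ≡ 50 (mod 133)

50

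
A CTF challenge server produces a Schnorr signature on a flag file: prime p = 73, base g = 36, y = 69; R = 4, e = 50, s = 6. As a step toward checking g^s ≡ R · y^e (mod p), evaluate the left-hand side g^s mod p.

Squares mod 73: 36^1≡36, 36^2≡55, 36^4≡32
6 = 4 + 2, so 36^6 ≡ 32·55 ≡ 8 (mod 73)

8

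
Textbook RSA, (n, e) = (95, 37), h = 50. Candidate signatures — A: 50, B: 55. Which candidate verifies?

Candidate A: Squares mod 95: 50^1≡50, 50^2≡30, 50^4≡45, 50^8≡30, 50^16≡45, 50^32≡30; 37 = 32 + 4 + 1, so 50^37 ≡ 30·45·50 ≡ 50 (mod 95)
  → matches h = 50
Candidate B: Squares mod 95: 55^1≡55, 55^2≡80, 55^4≡35, 55^8≡85, 55^16≡5, 55^32≡25; 37 = 32 + 4 + 1, so 55^37 ≡ 25·35·55 ≡ 55 (mod 95)

A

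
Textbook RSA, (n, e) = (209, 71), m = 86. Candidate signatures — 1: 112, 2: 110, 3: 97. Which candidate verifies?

3

Candidate 1: Squares mod 209: 112^1≡112, 112^2≡4, 112^4≡16, 112^8≡47, 112^16≡119, 112^32≡158, 112^64≡93; 71 = 64 + 4 + 2 + 1, so 112^71 ≡ 93·16·4·112 ≡ 123 (mod 209)
Candidate 2: Squares mod 209: 110^1≡110, 110^2≡187, 110^4≡66, 110^8≡176, 110^16≡44, 110^32≡55, 110^64≡99; 71 = 64 + 4 + 2 + 1, so 110^71 ≡ 99·66·187·110 ≡ 33 (mod 209)
Candidate 3: Squares mod 209: 97^1≡97, 97^2≡4, 97^4≡16, 97^8≡47, 97^16≡119, 97^32≡158, 97^64≡93; 71 = 64 + 4 + 2 + 1, so 97^71 ≡ 93·16·4·97 ≡ 86 (mod 209)
  → matches m = 86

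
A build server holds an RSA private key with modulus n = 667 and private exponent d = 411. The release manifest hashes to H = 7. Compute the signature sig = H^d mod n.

451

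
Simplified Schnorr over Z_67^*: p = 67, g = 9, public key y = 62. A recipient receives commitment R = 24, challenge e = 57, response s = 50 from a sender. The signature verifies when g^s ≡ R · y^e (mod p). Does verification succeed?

passes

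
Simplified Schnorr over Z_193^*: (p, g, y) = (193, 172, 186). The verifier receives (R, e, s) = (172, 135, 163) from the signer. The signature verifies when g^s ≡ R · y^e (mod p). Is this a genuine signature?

g^s mod p:
172^2 = 29584 ≡ 55
172^4 ≡ 55^2 = 3025 ≡ 130
172^8 ≡ 130^2 = 16900 ≡ 109
172^16 ≡ 109^2 = 11881 ≡ 108
172^32 ≡ 108^2 = 11664 ≡ 84
172^64 ≡ 84^2 = 7056 ≡ 108
172^128 ≡ 108^2 = 11664 ≡ 84
163 = 128 + 32 + 2 + 1, so 172^163 ≡ 84·84·55·172 ≡ 131 (mod 193)
R · y^e mod p:
186^2 = 34596 ≡ 49
186^4 ≡ 49^2 = 2401 ≡ 85
186^8 ≡ 85^2 = 7225 ≡ 84
186^16 ≡ 84^2 = 7056 ≡ 108
186^32 ≡ 108^2 = 11664 ≡ 84
186^64 ≡ 84^2 = 7056 ≡ 108
186^128 ≡ 108^2 = 11664 ≡ 84
135 = 128 + 4 + 2 + 1, so 186^135 ≡ 84·85·49·186 ≡ 150 (mod 193)
172·150 = 25800 ≡ 131 (mod 193)
131 ≡ 131 (mod 193); signature holds.

genuine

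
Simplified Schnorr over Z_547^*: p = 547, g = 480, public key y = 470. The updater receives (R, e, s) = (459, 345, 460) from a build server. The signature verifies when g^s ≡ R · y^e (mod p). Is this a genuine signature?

genuine

g^s mod p:
480^2 = 230400 ≡ 113
480^4 ≡ 113^2 = 12769 ≡ 188
480^8 ≡ 188^2 = 35344 ≡ 336
480^16 ≡ 336^2 = 112896 ≡ 214
480^32 ≡ 214^2 = 45796 ≡ 395
480^64 ≡ 395^2 = 156025 ≡ 130
480^128 ≡ 130^2 = 16900 ≡ 490
480^256 ≡ 490^2 = 240100 ≡ 514
460 = 256 + 128 + 64 + 8 + 4, so 480^460 ≡ 514·490·130·336·188 ≡ 53 (mod 547)
R · y^e mod p:
470^2 = 220900 ≡ 459
470^4 ≡ 459^2 = 210681 ≡ 86
470^8 ≡ 86^2 = 7396 ≡ 285
470^16 ≡ 285^2 = 81225 ≡ 269
470^32 ≡ 269^2 = 72361 ≡ 157
470^64 ≡ 157^2 = 24649 ≡ 34
470^128 ≡ 34^2 = 1156 ≡ 62
470^256 ≡ 62^2 = 3844 ≡ 15
345 = 256 + 64 + 16 + 8 + 1, so 470^345 ≡ 15·34·269·285·470 ≡ 391 (mod 547)
459·391 = 179469 ≡ 53 (mod 547)
53 ≡ 53 (mod 547); signature holds.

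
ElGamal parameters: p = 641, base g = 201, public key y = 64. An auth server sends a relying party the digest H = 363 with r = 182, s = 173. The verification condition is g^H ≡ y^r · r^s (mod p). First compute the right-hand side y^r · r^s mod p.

143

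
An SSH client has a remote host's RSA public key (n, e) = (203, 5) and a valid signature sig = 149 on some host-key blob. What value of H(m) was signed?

Squares mod 203: sig^1≡149, sig^2≡74, sig^4≡198
5 = 4 + 1, so sig^5 ≡ 198·149 ≡ 67 (mod 203)

67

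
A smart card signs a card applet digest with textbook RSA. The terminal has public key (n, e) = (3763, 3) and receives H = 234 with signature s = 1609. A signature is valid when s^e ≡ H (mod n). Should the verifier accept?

s^2 ≡ 1609^2 = 2588881 ≡ 3700
3 = 2 + 1, so s^3 ≡ 3700·1609 ≡ 234 (mod 3763)
234 = H, so the signature checks out.

accept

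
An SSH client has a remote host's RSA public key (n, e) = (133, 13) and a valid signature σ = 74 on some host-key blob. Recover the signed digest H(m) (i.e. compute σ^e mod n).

130

σ^2 ≡ 74^2 = 5476 ≡ 23
σ^4 ≡ 23^2 = 529 ≡ 130
σ^8 ≡ 130^2 = 16900 ≡ 9
13 = 8 + 4 + 1, so σ^13 ≡ 9·130·74 ≡ 130 (mod 133)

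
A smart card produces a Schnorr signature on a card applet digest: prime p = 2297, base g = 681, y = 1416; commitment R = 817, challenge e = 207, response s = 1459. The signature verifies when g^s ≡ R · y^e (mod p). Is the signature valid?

g^s mod p:
681^2 = 463761 ≡ 2064
681^4 ≡ 2064^2 = 4260096 ≡ 1458
681^8 ≡ 1458^2 = 2125764 ≡ 1039
681^16 ≡ 1039^2 = 1079521 ≡ 2228
681^32 ≡ 2228^2 = 4963984 ≡ 167
681^64 ≡ 167^2 = 27889 ≡ 325
681^128 ≡ 325^2 = 105625 ≡ 2260
681^256 ≡ 2260^2 = 5107600 ≡ 1369
681^512 ≡ 1369^2 = 1874161 ≡ 2106
681^1024 ≡ 2106^2 = 4435236 ≡ 2026
1459 = 1024 + 256 + 128 + 32 + 16 + 2 + 1, so 681^1459 ≡ 2026·1369·2260·167·2228·2064·681 ≡ 2250 (mod 2297)
R · y^e mod p:
1416^2 = 2005056 ≡ 2072
1416^4 ≡ 2072^2 = 4293184 ≡ 91
1416^8 ≡ 91^2 = 8281 ≡ 1390
1416^16 ≡ 1390^2 = 1932100 ≡ 323
1416^32 ≡ 323^2 = 104329 ≡ 964
1416^64 ≡ 964^2 = 929296 ≡ 1308
1416^128 ≡ 1308^2 = 1710864 ≡ 1896
207 = 128 + 64 + 8 + 4 + 2 + 1, so 1416^207 ≡ 1896·1308·1390·91·2072·1416 ≡ 14 (mod 2297)
817·14 = 11438 ≡ 2250 (mod 2297)
2250 ≡ 2250 (mod 2297); signature holds.

valid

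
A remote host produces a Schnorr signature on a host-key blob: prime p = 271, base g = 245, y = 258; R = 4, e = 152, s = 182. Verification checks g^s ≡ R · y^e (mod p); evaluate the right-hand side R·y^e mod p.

258^2 = 66564 ≡ 169
258^4 ≡ 169^2 = 28561 ≡ 106
258^8 ≡ 106^2 = 11236 ≡ 125
258^16 ≡ 125^2 = 15625 ≡ 178
258^32 ≡ 178^2 = 31684 ≡ 248
258^64 ≡ 248^2 = 61504 ≡ 258
258^128 ≡ 258^2 = 66564 ≡ 169
152 = 128 + 16 + 8, so 258^152 ≡ 169·178·125 ≡ 125 (mod 271)
R · y^e ≡ 4·125 = 500 ≡ 229 (mod 271)

229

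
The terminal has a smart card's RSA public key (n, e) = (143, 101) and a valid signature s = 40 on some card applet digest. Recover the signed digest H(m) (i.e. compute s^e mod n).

s^2 ≡ 40^2 = 1600 ≡ 27
s^4 ≡ 27^2 = 729 ≡ 14
s^8 ≡ 14^2 = 196 ≡ 53
s^16 ≡ 53^2 = 2809 ≡ 92
s^32 ≡ 92^2 = 8464 ≡ 27
s^64 ≡ 27^2 = 729 ≡ 14
101 = 64 + 32 + 4 + 1, so s^101 ≡ 14·27·14·40 ≡ 40 (mod 143)

40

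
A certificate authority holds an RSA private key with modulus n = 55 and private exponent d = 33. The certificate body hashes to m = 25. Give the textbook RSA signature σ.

5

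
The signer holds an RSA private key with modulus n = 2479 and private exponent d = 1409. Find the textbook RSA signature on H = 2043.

H^2 ≡ 2043^2 = 4173849 ≡ 1692
H^4 ≡ 1692^2 = 2862864 ≡ 2098
H^8 ≡ 2098^2 = 4401604 ≡ 1379
H^16 ≡ 1379^2 = 1901641 ≡ 248
H^32 ≡ 248^2 = 61504 ≡ 2008
H^64 ≡ 2008^2 = 4032064 ≡ 1210
H^128 ≡ 1210^2 = 1464100 ≡ 1490
H^256 ≡ 1490^2 = 2220100 ≡ 1395
H^512 ≡ 1395^2 = 1946025 ≡ 10
H^1024 ≡ 10^2 = 100
1409 = 1024 + 256 + 128 + 1, so H^1409 ≡ 100·1395·1490·2043 ≡ 689 (mod 2479)

689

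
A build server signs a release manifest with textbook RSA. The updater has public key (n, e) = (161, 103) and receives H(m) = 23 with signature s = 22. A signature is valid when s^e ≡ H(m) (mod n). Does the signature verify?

does not verify

s^2 ≡ 22^2 = 484 ≡ 1
s^4 ≡ 1^2 = 1
s^8 ≡ 1^2 = 1
s^16 ≡ 1^2 = 1
s^32 ≡ 1^2 = 1
s^64 ≡ 1^2 = 1
103 = 64 + 32 + 4 + 2 + 1, so s^103 ≡ 1·1·1·1·22 ≡ 22 (mod 161)
The recovered value 22 does not match the digest 23.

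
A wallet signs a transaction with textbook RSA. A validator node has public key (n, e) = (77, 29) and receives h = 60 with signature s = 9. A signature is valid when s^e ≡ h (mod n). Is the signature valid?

valid

s^2 ≡ 9^2 = 81 ≡ 4
s^4 ≡ 4^2 = 16
s^8 ≡ 16^2 = 256 ≡ 25
s^16 ≡ 25^2 = 625 ≡ 9
29 = 16 + 8 + 4 + 1, so s^29 ≡ 9·25·16·9 ≡ 60 (mod 77)
Since 60 equals the digest 60, verification succeeds.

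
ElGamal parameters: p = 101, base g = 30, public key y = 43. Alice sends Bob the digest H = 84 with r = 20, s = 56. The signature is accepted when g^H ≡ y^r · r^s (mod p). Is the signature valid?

valid

Left side g^H mod p:
Squares mod 101: 30^1≡30, 30^2≡92, 30^4≡81, 30^8≡97, 30^16≡16, 30^32≡54, 30^64≡88
84 = 64 + 16 + 4, so 30^84 ≡ 88·16·81 ≡ 19 (mod 101)
Right side y^r · r^s mod p:
Squares mod 101: 43^1≡43, 43^2≡31, 43^4≡52, 43^8≡78, 43^16≡24
20 = 16 + 4, so 43^20 ≡ 24·52 ≡ 36 (mod 101)
Squares mod 101: 20^1≡20, 20^2≡97, 20^4≡16, 20^8≡54, 20^16≡88, 20^32≡68
56 = 32 + 16 + 8, so 20^56 ≡ 68·88·54 ≡ 37 (mod 101)
36·37 = 1332 ≡ 19 (mod 101)
19 ≡ 19 (mod 101), so the signature is genuine.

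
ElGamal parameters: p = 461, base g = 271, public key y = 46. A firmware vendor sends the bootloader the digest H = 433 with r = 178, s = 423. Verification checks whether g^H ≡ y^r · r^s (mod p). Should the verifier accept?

accept

Left side g^H mod p:
271^2 = 73441 ≡ 142
271^4 ≡ 142^2 = 20164 ≡ 341
271^8 ≡ 341^2 = 116281 ≡ 109
271^16 ≡ 109^2 = 11881 ≡ 356
271^32 ≡ 356^2 = 126736 ≡ 422
271^64 ≡ 422^2 = 178084 ≡ 138
271^128 ≡ 138^2 = 19044 ≡ 143
271^256 ≡ 143^2 = 20449 ≡ 165
433 = 256 + 128 + 32 + 16 + 1, so 271^433 ≡ 165·143·422·356·271 ≡ 231 (mod 461)
Right side y^r · r^s mod p:
46^2 = 2116 ≡ 272
46^4 ≡ 272^2 = 73984 ≡ 224
46^8 ≡ 224^2 = 50176 ≡ 388
46^16 ≡ 388^2 = 150544 ≡ 258
46^32 ≡ 258^2 = 66564 ≡ 180
46^64 ≡ 180^2 = 32400 ≡ 130
46^128 ≡ 130^2 = 16900 ≡ 304
178 = 128 + 32 + 16 + 2, so 46^178 ≡ 304·180·258·272 ≡ 296 (mod 461)
178^2 = 31684 ≡ 336
178^4 ≡ 336^2 = 112896 ≡ 412
178^8 ≡ 412^2 = 169744 ≡ 96
178^16 ≡ 96^2 = 9216 ≡ 457
178^32 ≡ 457^2 = 208849 ≡ 16
178^64 ≡ 16^2 = 256
178^128 ≡ 256^2 = 65536 ≡ 74
178^256 ≡ 74^2 = 5476 ≡ 405
423 = 256 + 128 + 32 + 4 + 2 + 1, so 178^423 ≡ 405·74·16·412·336·178 ≡ 183 (mod 461)
296·183 = 54168 ≡ 231 (mod 461)
231 ≡ 231 (mod 461), so the signature is genuine.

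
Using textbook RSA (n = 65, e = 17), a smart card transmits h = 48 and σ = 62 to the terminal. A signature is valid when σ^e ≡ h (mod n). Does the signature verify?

Squares mod 65: σ^1≡62, σ^2≡9, σ^4≡16, σ^8≡61, σ^16≡16
17 = 16 + 1, so σ^17 ≡ 16·62 ≡ 17 (mod 65)
17 ≠ 48, so verification fails.

does not verify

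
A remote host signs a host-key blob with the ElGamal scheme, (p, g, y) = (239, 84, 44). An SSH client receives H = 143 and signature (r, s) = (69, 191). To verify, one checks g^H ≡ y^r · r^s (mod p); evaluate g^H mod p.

84^2 = 7056 ≡ 125
84^4 ≡ 125^2 = 15625 ≡ 90
84^8 ≡ 90^2 = 8100 ≡ 213
84^16 ≡ 213^2 = 45369 ≡ 198
84^32 ≡ 198^2 = 39204 ≡ 8
84^64 ≡ 8^2 = 64
84^128 ≡ 64^2 = 4096 ≡ 33
143 = 128 + 8 + 4 + 2 + 1, so 84^143 ≡ 33·213·90·125·84 ≡ 129 (mod 239)

129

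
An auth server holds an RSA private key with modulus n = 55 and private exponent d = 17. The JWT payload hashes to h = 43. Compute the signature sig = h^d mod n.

43

Squares mod 55: h^1≡43, h^2≡34, h^4≡1, h^8≡1, h^16≡1
17 = 16 + 1, so h^17 ≡ 1·43 ≡ 43 (mod 55)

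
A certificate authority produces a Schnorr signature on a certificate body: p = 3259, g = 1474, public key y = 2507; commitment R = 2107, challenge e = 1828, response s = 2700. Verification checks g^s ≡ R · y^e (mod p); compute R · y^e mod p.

2507^2 = 6285049 ≡ 1697
2507^4 ≡ 1697^2 = 2879809 ≡ 2112
2507^8 ≡ 2112^2 = 4460544 ≡ 2232
2507^16 ≡ 2232^2 = 4981824 ≡ 2072
2507^32 ≡ 2072^2 = 4293184 ≡ 1081
2507^64 ≡ 1081^2 = 1168561 ≡ 1839
2507^128 ≡ 1839^2 = 3381921 ≡ 2338
2507^256 ≡ 2338^2 = 5466244 ≡ 901
2507^512 ≡ 901^2 = 811801 ≡ 310
2507^1024 ≡ 310^2 = 96100 ≡ 1589
1828 = 1024 + 512 + 256 + 32 + 4, so 2507^1828 ≡ 1589·310·901·1081·2112 ≡ 372 (mod 3259)
R · y^e ≡ 2107·372 = 783804 ≡ 1644 (mod 3259)

1644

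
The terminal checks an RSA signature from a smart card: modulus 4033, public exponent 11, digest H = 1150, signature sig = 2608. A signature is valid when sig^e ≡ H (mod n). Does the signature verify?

does not verify

sig^2 ≡ 2608^2 = 6801664 ≡ 2026
sig^4 ≡ 2026^2 = 4104676 ≡ 3115
sig^8 ≡ 3115^2 = 9703225 ≡ 3860
11 = 8 + 2 + 1, so sig^11 ≡ 3860·2026·2608 ≡ 831 (mod 4033)
831 ≠ 1150, so verification fails.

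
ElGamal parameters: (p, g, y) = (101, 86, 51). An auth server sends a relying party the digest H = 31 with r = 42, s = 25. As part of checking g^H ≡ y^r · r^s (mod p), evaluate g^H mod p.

35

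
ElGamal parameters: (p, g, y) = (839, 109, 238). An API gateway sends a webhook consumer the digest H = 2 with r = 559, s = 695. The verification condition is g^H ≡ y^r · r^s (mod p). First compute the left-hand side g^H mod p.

135

109^2 = 11881 ≡ 135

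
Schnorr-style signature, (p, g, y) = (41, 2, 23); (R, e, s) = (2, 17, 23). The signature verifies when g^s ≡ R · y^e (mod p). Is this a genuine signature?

g^s mod p:
2^2 = 4
2^4 ≡ 4^2 = 16
2^8 ≡ 16^2 = 256 ≡ 10
2^16 ≡ 10^2 = 100 ≡ 18
23 = 16 + 4 + 2 + 1, so 2^23 ≡ 18·16·4·2 ≡ 8 (mod 41)
R · y^e mod p:
23^2 = 529 ≡ 37
23^4 ≡ 37^2 = 1369 ≡ 16
23^8 ≡ 16^2 = 256 ≡ 10
23^16 ≡ 10^2 = 100 ≡ 18
17 = 16 + 1, so 23^17 ≡ 18·23 ≡ 4 (mod 41)
2·4 = 8 ≡ 8 (mod 41)
8 ≡ 8 (mod 41); signature holds.

genuine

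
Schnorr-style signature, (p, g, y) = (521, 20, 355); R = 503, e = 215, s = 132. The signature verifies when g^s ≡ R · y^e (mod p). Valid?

no

g^s mod p:
Squares mod 521: 20^1≡20, 20^2≡400, 20^4≡53, 20^8≡204, 20^16≡457, 20^32≡449, 20^64≡495, 20^128≡155
132 = 128 + 4, so 20^132 ≡ 155·53 ≡ 400 (mod 521)
R · y^e mod p:
Squares mod 521: 355^1≡355, 355^2≡464, 355^4≡123, 355^8≡20, 355^16≡400, 355^32≡53, 355^64≡204, 355^128≡457
215 = 128 + 64 + 16 + 4 + 2 + 1, so 355^215 ≡ 457·204·400·123·464·355 ≡ 226 (mod 521)
503·226 = 113678 ≡ 100 (mod 521)
400 ≠ 100; the check fails.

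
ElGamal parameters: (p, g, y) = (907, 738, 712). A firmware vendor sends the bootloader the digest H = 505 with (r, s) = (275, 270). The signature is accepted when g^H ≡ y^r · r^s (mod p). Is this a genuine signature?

genuine

Left side g^H mod p:
738^2 = 544644 ≡ 444
738^4 ≡ 444^2 = 197136 ≡ 317
738^8 ≡ 317^2 = 100489 ≡ 719
738^16 ≡ 719^2 = 516961 ≡ 878
738^32 ≡ 878^2 = 770884 ≡ 841
738^64 ≡ 841^2 = 707281 ≡ 728
738^128 ≡ 728^2 = 529984 ≡ 296
738^256 ≡ 296^2 = 87616 ≡ 544
505 = 256 + 128 + 64 + 32 + 16 + 8 + 1, so 738^505 ≡ 544·296·728·841·878·719·738 ≡ 45 (mod 907)
Right side y^r · r^s mod p:
712^2 = 506944 ≡ 838
712^4 ≡ 838^2 = 702244 ≡ 226
712^8 ≡ 226^2 = 51076 ≡ 284
712^16 ≡ 284^2 = 80656 ≡ 840
712^32 ≡ 840^2 = 705600 ≡ 861
712^64 ≡ 861^2 = 741321 ≡ 302
712^128 ≡ 302^2 = 91204 ≡ 504
712^256 ≡ 504^2 = 254016 ≡ 56
275 = 256 + 16 + 2 + 1, so 712^275 ≡ 56·840·838·712 ≡ 460 (mod 907)
275^2 = 75625 ≡ 344
275^4 ≡ 344^2 = 118336 ≡ 426
275^8 ≡ 426^2 = 181476 ≡ 76
275^16 ≡ 76^2 = 5776 ≡ 334
275^32 ≡ 334^2 = 111556 ≡ 902
275^64 ≡ 902^2 = 813604 ≡ 25
275^128 ≡ 25^2 = 625
275^256 ≡ 625^2 = 390625 ≡ 615
270 = 256 + 8 + 4 + 2, so 275^270 ≡ 615·76·426·344 ≡ 286 (mod 907)
460·286 = 131560 ≡ 45 (mod 907)
45 ≡ 45 (mod 907), so the signature is genuine.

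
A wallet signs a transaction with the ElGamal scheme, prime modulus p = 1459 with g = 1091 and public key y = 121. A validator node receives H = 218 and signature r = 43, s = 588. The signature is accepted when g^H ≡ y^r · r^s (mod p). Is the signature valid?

invalid

Left side g^H mod p:
1091^2 = 1190281 ≡ 1196
1091^4 ≡ 1196^2 = 1430416 ≡ 596
1091^8 ≡ 596^2 = 355216 ≡ 679
1091^16 ≡ 679^2 = 461041 ≡ 1456
1091^32 ≡ 1456^2 = 2119936 ≡ 9
1091^64 ≡ 9^2 = 81
1091^128 ≡ 81^2 = 6561 ≡ 725
218 = 128 + 64 + 16 + 8 + 2, so 1091^218 ≡ 725·81·1456·679·1196 ≡ 799 (mod 1459)
Right side y^r · r^s mod p:
121^2 = 14641 ≡ 51
121^4 ≡ 51^2 = 2601 ≡ 1142
121^8 ≡ 1142^2 = 1304164 ≡ 1277
121^16 ≡ 1277^2 = 1630729 ≡ 1026
121^32 ≡ 1026^2 = 1052676 ≡ 737
43 = 32 + 8 + 2 + 1, so 121^43 ≡ 737·1277·51·121 ≡ 851 (mod 1459)
43^2 = 1849 ≡ 390
43^4 ≡ 390^2 = 152100 ≡ 364
43^8 ≡ 364^2 = 132496 ≡ 1186
43^16 ≡ 1186^2 = 1406596 ≡ 120
43^32 ≡ 120^2 = 14400 ≡ 1269
43^64 ≡ 1269^2 = 1610361 ≡ 1084
43^128 ≡ 1084^2 = 1175056 ≡ 561
43^256 ≡ 561^2 = 314721 ≡ 1036
43^512 ≡ 1036^2 = 1073296 ≡ 931
588 = 512 + 64 + 8 + 4, so 43^588 ≡ 931·1084·1186·364 ≡ 726 (mod 1459)
851·726 = 617826 ≡ 669 (mod 1459)
799 ≠ 669, so verification fails.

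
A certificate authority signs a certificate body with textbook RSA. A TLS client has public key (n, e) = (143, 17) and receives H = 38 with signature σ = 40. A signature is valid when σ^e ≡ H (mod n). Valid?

σ^2 ≡ 40^2 = 1600 ≡ 27
σ^4 ≡ 27^2 = 729 ≡ 14
σ^8 ≡ 14^2 = 196 ≡ 53
σ^16 ≡ 53^2 = 2809 ≡ 92
17 = 16 + 1, so σ^17 ≡ 92·40 ≡ 105 (mod 143)
σ^17 mod 143 = 105, but H = 38.

no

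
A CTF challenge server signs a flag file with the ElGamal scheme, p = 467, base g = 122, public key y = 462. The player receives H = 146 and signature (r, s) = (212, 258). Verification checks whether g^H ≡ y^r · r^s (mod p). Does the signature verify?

verifies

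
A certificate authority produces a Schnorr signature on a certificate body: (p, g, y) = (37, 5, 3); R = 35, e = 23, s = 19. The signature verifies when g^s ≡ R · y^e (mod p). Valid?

g^s mod p:
5^2 = 25
5^4 ≡ 25^2 = 625 ≡ 33
5^8 ≡ 33^2 = 1089 ≡ 16
5^16 ≡ 16^2 = 256 ≡ 34
19 = 16 + 2 + 1, so 5^19 ≡ 34·25·5 ≡ 32 (mod 37)
R · y^e mod p:
3^2 = 9
3^4 ≡ 9^2 = 81 ≡ 7
3^8 ≡ 7^2 = 49 ≡ 12
3^16 ≡ 12^2 = 144 ≡ 33
23 = 16 + 4 + 2 + 1, so 3^23 ≡ 33·7·9·3 ≡ 21 (mod 37)
35·21 = 735 ≡ 32 (mod 37)
32 ≡ 32 (mod 37); signature holds.

yes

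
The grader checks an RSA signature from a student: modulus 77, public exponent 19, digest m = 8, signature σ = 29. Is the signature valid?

valid

σ^2 ≡ 29^2 = 841 ≡ 71
σ^4 ≡ 71^2 = 5041 ≡ 36
σ^8 ≡ 36^2 = 1296 ≡ 64
σ^16 ≡ 64^2 = 4096 ≡ 15
19 = 16 + 2 + 1, so σ^19 ≡ 15·71·29 ≡ 8 (mod 77)
8 = m, so the signature checks out.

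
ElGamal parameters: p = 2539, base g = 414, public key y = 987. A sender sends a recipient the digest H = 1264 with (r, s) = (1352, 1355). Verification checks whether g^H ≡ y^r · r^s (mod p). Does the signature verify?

Left side g^H mod p:
Squares mod 2539: 414^1≡414, 414^2≡1283, 414^4≡817, 414^8≡2271, 414^16≡732, 414^32≡95, 414^64≡1408, 414^128≡2044, 414^256≡1281, 414^512≡767, 414^1024≡1780
1264 = 1024 + 128 + 64 + 32 + 16, so 414^1264 ≡ 1780·2044·1408·95·732 ≡ 576 (mod 2539)
Right side y^r · r^s mod p:
Squares mod 2539: 987^1≡987, 987^2≡1732, 987^4≡1265, 987^8≡655, 987^16≡2473, 987^32≡1817, 987^64≡789, 987^128≡466, 987^256≡1341, 987^512≡669, 987^1024≡697
1352 = 1024 + 256 + 64 + 8, so 987^1352 ≡ 697·1341·789·655 ≡ 986 (mod 2539)
Squares mod 2539: 1352^1≡1352, 1352^2≡2363, 1352^4≡508, 1352^8≡1625, 1352^16≡65, 1352^32≡1686, 1352^64≡1455, 1352^128≡2038, 1352^256≡2179, 1352^512≡111, 1352^1024≡2165
1355 = 1024 + 256 + 64 + 8 + 2 + 1, so 1352^1355 ≡ 2165·2179·1455·1625·2363·1352 ≡ 411 (mod 2539)
986·411 = 405246 ≡ 1545 (mod 2539)
576 ≠ 1545, so verification fails.

does not verify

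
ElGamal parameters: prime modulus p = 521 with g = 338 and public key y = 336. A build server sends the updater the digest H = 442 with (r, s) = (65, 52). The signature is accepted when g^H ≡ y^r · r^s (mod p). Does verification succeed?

Left side g^H mod p:
338^2 = 114244 ≡ 145
338^4 ≡ 145^2 = 21025 ≡ 185
338^8 ≡ 185^2 = 34225 ≡ 360
338^16 ≡ 360^2 = 129600 ≡ 392
338^32 ≡ 392^2 = 153664 ≡ 490
338^64 ≡ 490^2 = 240100 ≡ 440
338^128 ≡ 440^2 = 193600 ≡ 309
338^256 ≡ 309^2 = 95481 ≡ 138
442 = 256 + 128 + 32 + 16 + 8 + 2, so 338^442 ≡ 138·309·490·392·360·145 ≡ 5 (mod 521)
Right side y^r · r^s mod p:
336^2 = 112896 ≡ 360
336^4 ≡ 360^2 = 129600 ≡ 392
336^8 ≡ 392^2 = 153664 ≡ 490
336^16 ≡ 490^2 = 240100 ≡ 440
336^32 ≡ 440^2 = 193600 ≡ 309
336^64 ≡ 309^2 = 95481 ≡ 138
65 = 64 + 1, so 336^65 ≡ 138·336 ≡ 520 (mod 521)
65^2 = 4225 ≡ 57
65^4 ≡ 57^2 = 3249 ≡ 123
65^8 ≡ 123^2 = 15129 ≡ 20
65^16 ≡ 20^2 = 400
65^32 ≡ 400^2 = 160000 ≡ 53
52 = 32 + 16 + 4, so 65^52 ≡ 53·400·123 ≡ 516 (mod 521)
520·516 = 268320 ≡ 5 (mod 521)
5 ≡ 5 (mod 521), so the signature is genuine.

passes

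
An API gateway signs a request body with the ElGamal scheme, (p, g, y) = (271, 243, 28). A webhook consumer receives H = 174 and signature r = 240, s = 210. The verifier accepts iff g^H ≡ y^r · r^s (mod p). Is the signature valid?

invalid

Left side g^H mod p:
Squares mod 271: 243^1≡243, 243^2≡242, 243^4≡28, 243^8≡242, 243^16≡28, 243^32≡242, 243^64≡28, 243^128≡242
174 = 128 + 32 + 8 + 4 + 2, so 243^174 ≡ 242·242·242·28·242 ≡ 1 (mod 271)
Right side y^r · r^s mod p:
Squares mod 271: 28^1≡28, 28^2≡242, 28^4≡28, 28^8≡242, 28^16≡28, 28^32≡242, 28^64≡28, 28^128≡242
240 = 128 + 64 + 32 + 16, so 28^240 ≡ 242·28·242·28 ≡ 1 (mod 271)
Squares mod 271: 240^1≡240, 240^2≡148, 240^4≡224, 240^8≡41, 240^16≡55, 240^32≡44, 240^64≡39, 240^128≡166
210 = 128 + 64 + 16 + 2, so 240^210 ≡ 166·39·55·148 ≡ 242 (mod 271)
1·242 = 242 ≡ 242 (mod 271)
1 ≠ 242, so verification fails.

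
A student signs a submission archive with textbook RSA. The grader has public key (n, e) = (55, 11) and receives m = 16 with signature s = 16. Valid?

yes

s^2 ≡ 16^2 = 256 ≡ 36
s^4 ≡ 36^2 = 1296 ≡ 31
s^8 ≡ 31^2 = 961 ≡ 26
11 = 8 + 2 + 1, so s^11 ≡ 26·36·16 ≡ 16 (mod 55)
s^11 mod 55 = 16 matches m.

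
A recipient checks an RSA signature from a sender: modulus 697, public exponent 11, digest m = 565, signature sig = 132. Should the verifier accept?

Squares mod 697: sig^1≡132, sig^2≡696, sig^4≡1, sig^8≡1
11 = 8 + 2 + 1, so sig^11 ≡ 1·696·132 ≡ 565 (mod 697)
Since 565 equals the digest 565, verification succeeds.

accept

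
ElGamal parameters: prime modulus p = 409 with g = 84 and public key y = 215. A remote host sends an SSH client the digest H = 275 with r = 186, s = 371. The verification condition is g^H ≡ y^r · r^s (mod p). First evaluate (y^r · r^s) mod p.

63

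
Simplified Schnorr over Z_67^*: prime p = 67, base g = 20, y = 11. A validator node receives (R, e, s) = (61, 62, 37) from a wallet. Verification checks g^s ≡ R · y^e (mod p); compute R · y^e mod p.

11^62 mod 67 = 23
R · y^e ≡ 61·23 = 1403 ≡ 63 (mod 67)

63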